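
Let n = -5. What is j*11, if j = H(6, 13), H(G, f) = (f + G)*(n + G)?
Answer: 209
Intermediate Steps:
H(G, f) = (-5 + G)*(G + f) (H(G, f) = (f + G)*(-5 + G) = (G + f)*(-5 + G) = (-5 + G)*(G + f))
j = 19 (j = 6² - 5*6 - 5*13 + 6*13 = 36 - 30 - 65 + 78 = 19)
j*11 = 19*11 = 209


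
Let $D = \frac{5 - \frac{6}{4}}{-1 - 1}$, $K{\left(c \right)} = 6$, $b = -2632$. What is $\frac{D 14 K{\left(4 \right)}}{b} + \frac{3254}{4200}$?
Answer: $\frac{163963}{197400} \approx 0.83061$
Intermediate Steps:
$D = - \frac{7}{4}$ ($D = \frac{5 - \frac{3}{2}}{-2} = \left(5 - \frac{3}{2}\right) \left(- \frac{1}{2}\right) = \frac{7}{2} \left(- \frac{1}{2}\right) = - \frac{7}{4} \approx -1.75$)
$\frac{D 14 K{\left(4 \right)}}{b} + \frac{3254}{4200} = \frac{\left(- \frac{7}{4}\right) 14 \cdot 6}{-2632} + \frac{3254}{4200} = \left(- \frac{49}{2}\right) 6 \left(- \frac{1}{2632}\right) + 3254 \cdot \frac{1}{4200} = \left(-147\right) \left(- \frac{1}{2632}\right) + \frac{1627}{2100} = \frac{21}{376} + \frac{1627}{2100} = \frac{163963}{197400}$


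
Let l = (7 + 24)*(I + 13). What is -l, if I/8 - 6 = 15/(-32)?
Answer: -7099/4 ≈ -1774.8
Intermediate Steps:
I = 177/4 (I = 48 + 8*(15/(-32)) = 48 + 8*(15*(-1/32)) = 48 + 8*(-15/32) = 48 - 15/4 = 177/4 ≈ 44.250)
l = 7099/4 (l = (7 + 24)*(177/4 + 13) = 31*(229/4) = 7099/4 ≈ 1774.8)
-l = -1*7099/4 = -7099/4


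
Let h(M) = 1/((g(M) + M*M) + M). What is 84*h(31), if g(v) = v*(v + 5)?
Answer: 21/527 ≈ 0.039848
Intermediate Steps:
g(v) = v*(5 + v)
h(M) = 1/(M + M**2 + M*(5 + M)) (h(M) = 1/((M*(5 + M) + M*M) + M) = 1/((M*(5 + M) + M**2) + M) = 1/((M**2 + M*(5 + M)) + M) = 1/(M + M**2 + M*(5 + M)))
84*h(31) = 84*((1/2)/(31*(3 + 31))) = 84*((1/2)*(1/31)/34) = 84*((1/2)*(1/31)*(1/34)) = 84*(1/2108) = 21/527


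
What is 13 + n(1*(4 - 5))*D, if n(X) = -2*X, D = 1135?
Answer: 2283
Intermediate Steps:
13 + n(1*(4 - 5))*D = 13 - 2*(4 - 5)*1135 = 13 - 2*(-1)*1135 = 13 + 2*1135 = 13 + 2270 = 2283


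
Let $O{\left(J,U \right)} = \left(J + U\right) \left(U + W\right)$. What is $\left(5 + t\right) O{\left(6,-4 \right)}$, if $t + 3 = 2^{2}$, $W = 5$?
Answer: $12$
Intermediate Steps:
$O{\left(J,U \right)} = \left(5 + U\right) \left(J + U\right)$ ($O{\left(J,U \right)} = \left(J + U\right) \left(U + 5\right) = \left(J + U\right) \left(5 + U\right) = \left(5 + U\right) \left(J + U\right)$)
$t = 1$ ($t = -3 + 2^{2} = -3 + 4 = 1$)
$\left(5 + t\right) O{\left(6,-4 \right)} = \left(5 + 1\right) \left(\left(-4\right)^{2} + 5 \cdot 6 + 5 \left(-4\right) + 6 \left(-4\right)\right) = 6 \left(16 + 30 - 20 - 24\right) = 6 \cdot 2 = 12$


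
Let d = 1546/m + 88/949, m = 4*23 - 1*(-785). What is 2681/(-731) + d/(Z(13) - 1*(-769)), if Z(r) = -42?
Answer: -1621043579521/442300666301 ≈ -3.6650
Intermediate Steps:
m = 877 (m = 92 + 785 = 877)
d = 1544330/832273 (d = 1546/877 + 88/949 = 1544330/832273 ≈ 1.8556)
2681/(-731) + d/(Z(13) - 1*(-769)) = 2681/(-731) + 1544330/(832273*(-42 - 1*(-769))) = 2681*(-1/731) + 1544330/(832273*(-42 + 769)) = -2681/731 + (1544330/832273)/727 = -2681/731 + (1544330/832273)*(1/727) = -2681/731 + 1544330/605062471 = -1621043579521/442300666301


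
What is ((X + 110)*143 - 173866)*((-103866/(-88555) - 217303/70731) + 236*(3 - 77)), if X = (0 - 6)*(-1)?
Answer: 5735358398556699814/2087861235 ≈ 2.7470e+9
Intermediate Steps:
X = 6 (X = -6*(-1) = 6)
((X + 110)*143 - 173866)*((-103866/(-88555) - 217303/70731) + 236*(3 - 77)) = ((6 + 110)*143 - 173866)*((-103866/(-88555) - 217303/70731) + 236*(3 - 77)) = (116*143 - 173866)*((-103866*(-1/88555) - 217303*1/70731) + 236*(-74)) = (16588 - 173866)*((103866/88555 - 217303/70731) - 17464) = -157278*(-11896721119/6263583705 - 17464) = -157278*(-109399122545239/6263583705) = 5735358398556699814/2087861235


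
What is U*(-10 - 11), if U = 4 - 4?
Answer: 0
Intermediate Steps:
U = 0
U*(-10 - 11) = 0*(-10 - 11) = 0*(-21) = 0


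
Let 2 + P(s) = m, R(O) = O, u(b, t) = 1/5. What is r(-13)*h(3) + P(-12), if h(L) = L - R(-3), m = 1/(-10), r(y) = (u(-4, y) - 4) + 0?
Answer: -249/10 ≈ -24.900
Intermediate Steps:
u(b, t) = 1/5
r(y) = -19/5 (r(y) = (1/5 - 4) + 0 = -19/5 + 0 = -19/5)
m = -1/10 ≈ -0.10000
P(s) = -21/10 (P(s) = -2 - 1/10 = -21/10)
h(L) = 3 + L (h(L) = L - 1*(-3) = L + 3 = 3 + L)
r(-13)*h(3) + P(-12) = -19*(3 + 3)/5 - 21/10 = -19/5*6 - 21/10 = -114/5 - 21/10 = -249/10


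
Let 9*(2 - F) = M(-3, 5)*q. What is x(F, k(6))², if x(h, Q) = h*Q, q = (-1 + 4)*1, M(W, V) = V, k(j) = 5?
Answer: 25/9 ≈ 2.7778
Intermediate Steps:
q = 3 (q = 3*1 = 3)
F = ⅓ (F = 2 - 5*3/9 = 2 - ⅑*15 = 2 - 5/3 = ⅓ ≈ 0.33333)
x(h, Q) = Q*h
x(F, k(6))² = (5*(⅓))² = (5/3)² = 25/9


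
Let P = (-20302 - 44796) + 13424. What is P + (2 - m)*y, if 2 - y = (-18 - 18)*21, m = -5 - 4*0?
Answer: -46368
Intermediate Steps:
m = -5 (m = -5 + 0 = -5)
P = -51674 (P = -65098 + 13424 = -51674)
y = 758 (y = 2 - (-18 - 18)*21 = 2 - (-36)*21 = 2 - 1*(-756) = 2 + 756 = 758)
P + (2 - m)*y = -51674 + (2 - 1*(-5))*758 = -51674 + (2 + 5)*758 = -51674 + 7*758 = -51674 + 5306 = -46368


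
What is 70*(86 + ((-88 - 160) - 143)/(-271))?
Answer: 1658790/271 ≈ 6121.0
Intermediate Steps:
70*(86 + ((-88 - 160) - 143)/(-271)) = 70*(86 + (-248 - 143)*(-1/271)) = 70*(86 - 391*(-1/271)) = 70*(86 + 391/271) = 70*(23697/271) = 1658790/271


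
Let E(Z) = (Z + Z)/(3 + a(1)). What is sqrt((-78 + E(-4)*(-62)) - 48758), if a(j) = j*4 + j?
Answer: I*sqrt(48774) ≈ 220.85*I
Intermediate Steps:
a(j) = 5*j (a(j) = 4*j + j = 5*j)
E(Z) = Z/4 (E(Z) = (Z + Z)/(3 + 5*1) = (2*Z)/(3 + 5) = (2*Z)/8 = (2*Z)*(1/8) = Z/4)
sqrt((-78 + E(-4)*(-62)) - 48758) = sqrt((-78 + ((1/4)*(-4))*(-62)) - 48758) = sqrt((-78 - 1*(-62)) - 48758) = sqrt((-78 + 62) - 48758) = sqrt(-16 - 48758) = sqrt(-48774) = I*sqrt(48774)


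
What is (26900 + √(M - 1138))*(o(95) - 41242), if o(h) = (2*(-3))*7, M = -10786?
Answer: -1110539600 - 82568*I*√2981 ≈ -1.1105e+9 - 4.5081e+6*I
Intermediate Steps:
o(h) = -42 (o(h) = -6*7 = -42)
(26900 + √(M - 1138))*(o(95) - 41242) = (26900 + √(-10786 - 1138))*(-42 - 41242) = (26900 + √(-11924))*(-41284) = (26900 + 2*I*√2981)*(-41284) = -1110539600 - 82568*I*√2981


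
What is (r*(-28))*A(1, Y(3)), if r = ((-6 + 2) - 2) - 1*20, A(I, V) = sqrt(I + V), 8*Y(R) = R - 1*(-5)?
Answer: 728*sqrt(2) ≈ 1029.5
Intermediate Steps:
Y(R) = 5/8 + R/8 (Y(R) = (R - 1*(-5))/8 = (R + 5)/8 = (5 + R)/8 = 5/8 + R/8)
r = -26 (r = (-4 - 2) - 20 = -6 - 20 = -26)
(r*(-28))*A(1, Y(3)) = (-26*(-28))*sqrt(1 + (5/8 + (1/8)*3)) = 728*sqrt(1 + (5/8 + 3/8)) = 728*sqrt(1 + 1) = 728*sqrt(2)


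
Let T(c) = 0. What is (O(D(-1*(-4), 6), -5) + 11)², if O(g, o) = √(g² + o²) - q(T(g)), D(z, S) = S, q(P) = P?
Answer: (11 + √61)² ≈ 353.83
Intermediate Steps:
O(g, o) = √(g² + o²) (O(g, o) = √(g² + o²) - 1*0 = √(g² + o²) + 0 = √(g² + o²))
(O(D(-1*(-4), 6), -5) + 11)² = (√(6² + (-5)²) + 11)² = (√(36 + 25) + 11)² = (√61 + 11)² = (11 + √61)²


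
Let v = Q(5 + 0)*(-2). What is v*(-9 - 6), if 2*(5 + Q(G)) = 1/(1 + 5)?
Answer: -295/2 ≈ -147.50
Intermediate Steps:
Q(G) = -59/12 (Q(G) = -5 + 1/(2*(1 + 5)) = -5 + (½)/6 = -5 + (½)*(⅙) = -5 + 1/12 = -59/12)
v = 59/6 (v = -59/12*(-2) = 59/6 ≈ 9.8333)
v*(-9 - 6) = 59*(-9 - 6)/6 = (59/6)*(-15) = -295/2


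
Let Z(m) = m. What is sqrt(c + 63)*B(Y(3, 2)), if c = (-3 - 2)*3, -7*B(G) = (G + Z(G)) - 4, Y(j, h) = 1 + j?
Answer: -16*sqrt(3)/7 ≈ -3.9590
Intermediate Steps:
B(G) = 4/7 - 2*G/7 (B(G) = -((G + G) - 4)/7 = -(2*G - 4)/7 = -(-4 + 2*G)/7 = 4/7 - 2*G/7)
c = -15 (c = -5*3 = -15)
sqrt(c + 63)*B(Y(3, 2)) = sqrt(-15 + 63)*(4/7 - 2*(1 + 3)/7) = sqrt(48)*(4/7 - 2/7*4) = (4*sqrt(3))*(4/7 - 8/7) = (4*sqrt(3))*(-4/7) = -16*sqrt(3)/7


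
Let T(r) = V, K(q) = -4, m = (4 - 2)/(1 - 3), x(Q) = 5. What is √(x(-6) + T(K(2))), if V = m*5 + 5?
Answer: √5 ≈ 2.2361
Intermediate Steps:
m = -1 (m = 2/(-2) = 2*(-½) = -1)
V = 0 (V = -1*5 + 5 = -5 + 5 = 0)
T(r) = 0
√(x(-6) + T(K(2))) = √(5 + 0) = √5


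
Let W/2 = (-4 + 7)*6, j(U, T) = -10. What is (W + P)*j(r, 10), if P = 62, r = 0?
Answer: -980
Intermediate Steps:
W = 36 (W = 2*((-4 + 7)*6) = 2*(3*6) = 2*18 = 36)
(W + P)*j(r, 10) = (36 + 62)*(-10) = 98*(-10) = -980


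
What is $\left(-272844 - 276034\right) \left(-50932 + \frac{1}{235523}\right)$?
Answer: $\frac{6584152461607930}{235523} \approx 2.7955 \cdot 10^{10}$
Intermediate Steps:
$\left(-272844 - 276034\right) \left(-50932 + \frac{1}{235523}\right) = - 548878 \left(-50932 + \frac{1}{235523}\right) = \left(-548878\right) \left(- \frac{11995657435}{235523}\right) = \frac{6584152461607930}{235523}$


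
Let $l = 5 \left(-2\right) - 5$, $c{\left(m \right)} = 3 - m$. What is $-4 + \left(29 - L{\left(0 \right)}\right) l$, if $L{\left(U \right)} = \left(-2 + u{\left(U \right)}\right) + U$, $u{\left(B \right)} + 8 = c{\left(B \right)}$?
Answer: $-544$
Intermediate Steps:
$u{\left(B \right)} = -5 - B$ ($u{\left(B \right)} = -8 - \left(-3 + B\right) = -5 - B$)
$L{\left(U \right)} = -7$ ($L{\left(U \right)} = \left(-2 - \left(5 + U\right)\right) + U = \left(-7 - U\right) + U = -7$)
$l = -15$ ($l = -10 - 5 = -15$)
$-4 + \left(29 - L{\left(0 \right)}\right) l = -4 + \left(29 - -7\right) \left(-15\right) = -4 + \left(29 + 7\right) \left(-15\right) = -4 + 36 \left(-15\right) = -4 - 540 = -544$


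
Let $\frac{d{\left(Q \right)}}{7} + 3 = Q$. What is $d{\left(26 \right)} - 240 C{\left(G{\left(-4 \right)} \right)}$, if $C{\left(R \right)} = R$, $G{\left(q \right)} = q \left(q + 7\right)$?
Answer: $3041$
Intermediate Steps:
$G{\left(q \right)} = q \left(7 + q\right)$
$d{\left(Q \right)} = -21 + 7 Q$
$d{\left(26 \right)} - 240 C{\left(G{\left(-4 \right)} \right)} = \left(-21 + 7 \cdot 26\right) - 240 \left(- 4 \left(7 - 4\right)\right) = \left(-21 + 182\right) - 240 \left(\left(-4\right) 3\right) = 161 - -2880 = 161 + 2880 = 3041$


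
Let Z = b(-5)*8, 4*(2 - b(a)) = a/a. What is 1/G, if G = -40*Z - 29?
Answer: -1/589 ≈ -0.0016978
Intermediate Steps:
b(a) = 7/4 (b(a) = 2 - a/(4*a) = 2 - 1/4*1 = 2 - 1/4 = 7/4)
Z = 14 (Z = (7/4)*8 = 14)
G = -589 (G = -40*14 - 29 = -560 - 29 = -589)
1/G = 1/(-589) = -1/589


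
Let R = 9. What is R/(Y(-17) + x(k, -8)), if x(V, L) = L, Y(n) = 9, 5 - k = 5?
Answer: 9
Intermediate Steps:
k = 0 (k = 5 - 1*5 = 5 - 5 = 0)
R/(Y(-17) + x(k, -8)) = 9/(9 - 8) = 9/1 = 1*9 = 9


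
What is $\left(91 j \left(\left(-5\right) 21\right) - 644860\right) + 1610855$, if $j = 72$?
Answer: $278035$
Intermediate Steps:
$\left(91 j \left(\left(-5\right) 21\right) - 644860\right) + 1610855 = \left(91 \cdot 72 \left(\left(-5\right) 21\right) - 644860\right) + 1610855 = \left(6552 \left(-105\right) - 644860\right) + 1610855 = \left(-687960 - 644860\right) + 1610855 = -1332820 + 1610855 = 278035$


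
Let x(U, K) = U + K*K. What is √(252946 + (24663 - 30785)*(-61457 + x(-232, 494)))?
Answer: 2*I*√279018847 ≈ 33408.0*I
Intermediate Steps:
x(U, K) = U + K²
√(252946 + (24663 - 30785)*(-61457 + x(-232, 494))) = √(252946 + (24663 - 30785)*(-61457 + (-232 + 494²))) = √(252946 - 6122*(-61457 + (-232 + 244036))) = √(252946 - 6122*(-61457 + 243804)) = √(252946 - 6122*182347) = √(252946 - 1116328334) = √(-1116075388) = 2*I*√279018847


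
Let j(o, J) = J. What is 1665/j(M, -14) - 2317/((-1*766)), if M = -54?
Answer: -310738/2681 ≈ -115.90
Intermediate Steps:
1665/j(M, -14) - 2317/((-1*766)) = 1665/(-14) - 2317/((-1*766)) = 1665*(-1/14) - 2317/(-766) = -1665/14 - 2317*(-1/766) = -1665/14 + 2317/766 = -310738/2681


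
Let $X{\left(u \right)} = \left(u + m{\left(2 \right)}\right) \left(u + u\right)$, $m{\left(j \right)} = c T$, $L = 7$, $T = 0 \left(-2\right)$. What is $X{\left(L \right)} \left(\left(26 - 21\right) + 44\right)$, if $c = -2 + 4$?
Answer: $4802$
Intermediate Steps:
$T = 0$
$c = 2$
$m{\left(j \right)} = 0$ ($m{\left(j \right)} = 2 \cdot 0 = 0$)
$X{\left(u \right)} = 2 u^{2}$ ($X{\left(u \right)} = \left(u + 0\right) \left(u + u\right) = u 2 u = 2 u^{2}$)
$X{\left(L \right)} \left(\left(26 - 21\right) + 44\right) = 2 \cdot 7^{2} \left(\left(26 - 21\right) + 44\right) = 2 \cdot 49 \left(5 + 44\right) = 98 \cdot 49 = 4802$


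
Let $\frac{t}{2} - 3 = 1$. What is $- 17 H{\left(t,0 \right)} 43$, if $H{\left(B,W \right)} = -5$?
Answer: $3655$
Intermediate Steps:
$t = 8$ ($t = 6 + 2 \cdot 1 = 6 + 2 = 8$)
$- 17 H{\left(t,0 \right)} 43 = \left(-17\right) \left(-5\right) 43 = 85 \cdot 43 = 3655$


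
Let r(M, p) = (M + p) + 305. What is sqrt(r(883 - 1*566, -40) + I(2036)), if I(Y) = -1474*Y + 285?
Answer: I*sqrt(3000197) ≈ 1732.1*I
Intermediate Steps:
r(M, p) = 305 + M + p
I(Y) = 285 - 1474*Y
sqrt(r(883 - 1*566, -40) + I(2036)) = sqrt((305 + (883 - 1*566) - 40) + (285 - 1474*2036)) = sqrt((305 + (883 - 566) - 40) + (285 - 3001064)) = sqrt((305 + 317 - 40) - 3000779) = sqrt(582 - 3000779) = sqrt(-3000197) = I*sqrt(3000197)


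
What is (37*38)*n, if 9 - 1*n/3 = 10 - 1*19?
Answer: 75924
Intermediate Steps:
n = 54 (n = 27 - 3*(10 - 1*19) = 27 - 3*(10 - 19) = 27 - 3*(-9) = 27 + 27 = 54)
(37*38)*n = (37*38)*54 = 1406*54 = 75924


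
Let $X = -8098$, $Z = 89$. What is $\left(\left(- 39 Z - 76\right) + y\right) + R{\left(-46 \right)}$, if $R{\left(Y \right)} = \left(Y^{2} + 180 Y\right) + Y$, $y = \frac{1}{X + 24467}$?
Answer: $- \frac{159712332}{16369} \approx -9757.0$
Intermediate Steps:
$y = \frac{1}{16369}$ ($y = \frac{1}{-8098 + 24467} = \frac{1}{16369} \approx 6.1091 \cdot 10^{-5}$)
$R{\left(Y \right)} = Y^{2} + 181 Y$
$\left(\left(- 39 Z - 76\right) + y\right) + R{\left(-46 \right)} = \left(\left(\left(-39\right) 89 - 76\right) + \frac{1}{16369}\right) - 46 \left(181 - 46\right) = \left(\left(-3471 - 76\right) + \frac{1}{16369}\right) - 6210 = \left(-3547 + \frac{1}{16369}\right) - 6210 = - \frac{58060842}{16369} - 6210 = - \frac{159712332}{16369}$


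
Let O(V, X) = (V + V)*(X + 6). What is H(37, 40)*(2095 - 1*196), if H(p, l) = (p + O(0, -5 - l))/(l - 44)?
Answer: -70263/4 ≈ -17566.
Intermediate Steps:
O(V, X) = 2*V*(6 + X) (O(V, X) = (2*V)*(6 + X) = 2*V*(6 + X))
H(p, l) = p/(-44 + l) (H(p, l) = (p + 2*0*(6 + (-5 - l)))/(l - 44) = (p + 2*0*(1 - l))/(-44 + l) = (p + 0)/(-44 + l) = p/(-44 + l))
H(37, 40)*(2095 - 1*196) = (37/(-44 + 40))*(2095 - 1*196) = (37/(-4))*(2095 - 196) = (37*(-¼))*1899 = -37/4*1899 = -70263/4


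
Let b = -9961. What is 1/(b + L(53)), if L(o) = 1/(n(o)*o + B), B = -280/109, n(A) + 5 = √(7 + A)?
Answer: -1912223456155/19047652569113044 - 629693*√15/57142957707339132 ≈ -0.00010039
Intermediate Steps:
n(A) = -5 + √(7 + A)
B = -280/109 (B = -280*1/109 = -280/109 ≈ -2.5688)
L(o) = 1/(-280/109 + o*(-5 + √(7 + o))) (L(o) = 1/((-5 + √(7 + o))*o - 280/109) = 1/(o*(-5 + √(7 + o)) - 280/109) = 1/(-280/109 + o*(-5 + √(7 + o))))
1/(b + L(53)) = 1/(-9961 + 109/(-280 + 109*53*(-5 + √(7 + 53)))) = 1/(-9961 + 109/(-280 + 109*53*(-5 + √60))) = 1/(-9961 + 109/(-280 + 109*53*(-5 + 2*√15))) = 1/(-9961 + 109/(-280 + (-28885 + 11554*√15))) = 1/(-9961 + 109/(-29165 + 11554*√15))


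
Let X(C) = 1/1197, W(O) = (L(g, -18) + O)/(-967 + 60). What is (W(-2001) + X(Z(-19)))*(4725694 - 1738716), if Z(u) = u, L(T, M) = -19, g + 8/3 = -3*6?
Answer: 7225042774366/1085679 ≈ 6.6549e+6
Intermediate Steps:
g = -62/3 (g = -8/3 - 3*6 = -8/3 - 18 = -62/3 ≈ -20.667)
W(O) = 19/907 - O/907 (W(O) = (-19 + O)/(-967 + 60) = (-19 + O)/(-907) = (-19 + O)*(-1/907) = 19/907 - O/907)
X(C) = 1/1197
(W(-2001) + X(Z(-19)))*(4725694 - 1738716) = ((19/907 - 1/907*(-2001)) + 1/1197)*(4725694 - 1738716) = ((19/907 + 2001/907) + 1/1197)*2986978 = (2020/907 + 1/1197)*2986978 = (2418847/1085679)*2986978 = 7225042774366/1085679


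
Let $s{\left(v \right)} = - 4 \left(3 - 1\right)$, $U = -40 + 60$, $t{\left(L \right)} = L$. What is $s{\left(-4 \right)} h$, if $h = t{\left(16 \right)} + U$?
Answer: $-288$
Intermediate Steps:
$U = 20$
$h = 36$ ($h = 16 + 20 = 36$)
$s{\left(v \right)} = -8$ ($s{\left(v \right)} = \left(-4\right) 2 = -8$)
$s{\left(-4 \right)} h = \left(-8\right) 36 = -288$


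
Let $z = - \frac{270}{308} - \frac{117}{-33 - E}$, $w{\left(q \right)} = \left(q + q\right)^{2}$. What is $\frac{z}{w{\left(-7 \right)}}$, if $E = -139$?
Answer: $- \frac{4041}{399938} \approx -0.010104$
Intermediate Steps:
$w{\left(q \right)} = 4 q^{2}$ ($w{\left(q \right)} = \left(2 q\right)^{2} = 4 q^{2}$)
$z = - \frac{8082}{4081}$ ($z = - \frac{270}{308} - \frac{117}{-33 - -139} = \left(-270\right) \frac{1}{308} - \frac{117}{-33 + 139} = - \frac{135}{154} - \frac{117}{106} = - \frac{8082}{4081} \approx -1.9804$)
$\frac{z}{w{\left(-7 \right)}} = - \frac{8082}{4081 \cdot 4 \left(-7\right)^{2}} = - \frac{8082}{4081 \cdot 4 \cdot 49} = - \frac{8082}{4081 \cdot 196} = \left(- \frac{8082}{4081}\right) \frac{1}{196} = - \frac{4041}{399938}$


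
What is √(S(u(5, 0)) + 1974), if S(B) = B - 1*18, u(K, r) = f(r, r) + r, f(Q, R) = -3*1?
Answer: 3*√217 ≈ 44.193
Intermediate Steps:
f(Q, R) = -3
u(K, r) = -3 + r
S(B) = -18 + B (S(B) = B - 18 = -18 + B)
√(S(u(5, 0)) + 1974) = √((-18 + (-3 + 0)) + 1974) = √((-18 - 3) + 1974) = √(-21 + 1974) = √1953 = 3*√217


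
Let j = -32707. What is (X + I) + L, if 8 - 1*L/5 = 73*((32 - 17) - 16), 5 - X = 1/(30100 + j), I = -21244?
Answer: -54314237/2607 ≈ -20834.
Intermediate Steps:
X = 13036/2607 (X = 5 - 1/(30100 - 32707) = 5 - 1/(-2607) = 5 - 1*(-1/2607) = 5 + 1/2607 = 13036/2607 ≈ 5.0004)
L = 405 (L = 40 - 365*((32 - 17) - 16) = 40 - 365*(15 - 16) = 40 - 365*(-1) = 40 - 5*(-73) = 40 + 365 = 405)
(X + I) + L = (13036/2607 - 21244) + 405 = -55370072/2607 + 405 = -54314237/2607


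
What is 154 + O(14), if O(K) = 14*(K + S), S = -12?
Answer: 182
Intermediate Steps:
O(K) = -168 + 14*K (O(K) = 14*(K - 12) = 14*(-12 + K) = -168 + 14*K)
154 + O(14) = 154 + (-168 + 14*14) = 154 + (-168 + 196) = 154 + 28 = 182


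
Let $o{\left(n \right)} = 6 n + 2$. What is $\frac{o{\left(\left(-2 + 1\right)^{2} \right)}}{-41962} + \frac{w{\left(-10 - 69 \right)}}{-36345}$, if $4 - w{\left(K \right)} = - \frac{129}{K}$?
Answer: $- \frac{15408467}{60241801155} \approx -0.00025578$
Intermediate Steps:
$w{\left(K \right)} = 4 + \frac{129}{K}$ ($w{\left(K \right)} = 4 - - \frac{129}{K} = 4 + \frac{129}{K}$)
$o{\left(n \right)} = 2 + 6 n$
$\frac{o{\left(\left(-2 + 1\right)^{2} \right)}}{-41962} + \frac{w{\left(-10 - 69 \right)}}{-36345} = \frac{2 + 6 \left(-2 + 1\right)^{2}}{-41962} + \frac{4 + \frac{129}{-10 - 69}}{-36345} = \left(2 + 6 \left(-1\right)^{2}\right) \left(- \frac{1}{41962}\right) + \left(4 + \frac{129}{-10 - 69}\right) \left(- \frac{1}{36345}\right) = \left(2 + 6 \cdot 1\right) \left(- \frac{1}{41962}\right) + \left(4 + \frac{129}{-79}\right) \left(- \frac{1}{36345}\right) = \left(2 + 6\right) \left(- \frac{1}{41962}\right) + \left(4 + 129 \left(- \frac{1}{79}\right)\right) \left(- \frac{1}{36345}\right) = 8 \left(- \frac{1}{41962}\right) + \left(4 - \frac{129}{79}\right) \left(- \frac{1}{36345}\right) = - \frac{4}{20981} + \frac{187}{79} \left(- \frac{1}{36345}\right) = - \frac{4}{20981} - \frac{187}{2871255} = - \frac{15408467}{60241801155}$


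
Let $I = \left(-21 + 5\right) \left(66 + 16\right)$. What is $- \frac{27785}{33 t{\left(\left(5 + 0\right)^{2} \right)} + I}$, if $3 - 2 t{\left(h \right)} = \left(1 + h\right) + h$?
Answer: $\frac{27785}{2104} \approx 13.206$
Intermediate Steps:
$t{\left(h \right)} = 1 - h$ ($t{\left(h \right)} = \frac{3}{2} - \frac{\left(1 + h\right) + h}{2} = \frac{3}{2} - \frac{1 + 2 h}{2} = \frac{3}{2} - \left(\frac{1}{2} + h\right) = 1 - h$)
$I = -1312$ ($I = \left(-16\right) 82 = -1312$)
$- \frac{27785}{33 t{\left(\left(5 + 0\right)^{2} \right)} + I} = - \frac{27785}{33 \left(1 - \left(5 + 0\right)^{2}\right) - 1312} = - \frac{27785}{33 \left(1 - 5^{2}\right) - 1312} = - \frac{27785}{33 \left(1 - 25\right) - 1312} = - \frac{27785}{33 \left(-24\right) - 1312} = - \frac{27785}{-792 - 1312} = - \frac{27785}{-2104} = \left(-27785\right) \left(- \frac{1}{2104}\right) = \frac{27785}{2104}$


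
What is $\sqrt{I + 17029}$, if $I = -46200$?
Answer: $i \sqrt{29171} \approx 170.8 i$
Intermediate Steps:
$\sqrt{I + 17029} = \sqrt{-46200 + 17029} = \sqrt{-29171} = i \sqrt{29171}$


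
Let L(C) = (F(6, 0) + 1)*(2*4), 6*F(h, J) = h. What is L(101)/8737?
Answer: 16/8737 ≈ 0.0018313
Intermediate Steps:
F(h, J) = h/6
L(C) = 16 (L(C) = ((1/6)*6 + 1)*(2*4) = (1 + 1)*8 = 2*8 = 16)
L(101)/8737 = 16/8737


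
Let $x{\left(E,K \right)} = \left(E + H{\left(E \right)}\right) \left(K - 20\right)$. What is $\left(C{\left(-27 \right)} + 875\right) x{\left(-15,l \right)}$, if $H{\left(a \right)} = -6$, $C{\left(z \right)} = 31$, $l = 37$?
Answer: $-323442$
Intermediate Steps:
$x{\left(E,K \right)} = \left(-20 + K\right) \left(-6 + E\right)$ ($x{\left(E,K \right)} = \left(E - 6\right) \left(K - 20\right) = \left(-6 + E\right) \left(-20 + K\right) = \left(-20 + K\right) \left(-6 + E\right)$)
$\left(C{\left(-27 \right)} + 875\right) x{\left(-15,l \right)} = \left(31 + 875\right) \left(120 - -300 - 222 - 555\right) = 906 \left(120 + 300 - 222 - 555\right) = 906 \left(-357\right) = -323442$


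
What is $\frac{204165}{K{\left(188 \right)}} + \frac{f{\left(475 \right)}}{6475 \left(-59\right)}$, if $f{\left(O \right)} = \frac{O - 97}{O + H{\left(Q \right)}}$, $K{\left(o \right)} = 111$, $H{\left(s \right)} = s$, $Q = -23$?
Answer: $\frac{22686134223}{12333950} \approx 1839.3$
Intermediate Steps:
$f{\left(O \right)} = \frac{-97 + O}{-23 + O}$ ($f{\left(O \right)} = \frac{O - 97}{O - 23} = \frac{-97 + O}{-23 + O}$)
$\frac{204165}{K{\left(188 \right)}} + \frac{f{\left(475 \right)}}{6475 \left(-59\right)} = \frac{204165}{111} + \frac{\frac{1}{-23 + 475} \left(-97 + 475\right)}{6475 \left(-59\right)} = 204165 \cdot \frac{1}{111} + \frac{\frac{1}{452} \cdot 378}{-382025} = \frac{68055}{37} + \frac{1}{452} \cdot 378 \left(- \frac{1}{382025}\right) = \frac{68055}{37} + \frac{189}{226} \left(- \frac{1}{382025}\right) = \frac{68055}{37} - \frac{27}{12333950} = \frac{22686134223}{12333950}$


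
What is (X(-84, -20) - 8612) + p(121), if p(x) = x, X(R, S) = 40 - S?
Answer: -8431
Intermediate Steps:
(X(-84, -20) - 8612) + p(121) = ((40 - 1*(-20)) - 8612) + 121 = ((40 + 20) - 8612) + 121 = (60 - 8612) + 121 = -8552 + 121 = -8431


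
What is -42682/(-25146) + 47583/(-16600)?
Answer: -244000459/208711800 ≈ -1.1691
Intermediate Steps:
-42682/(-25146) + 47583/(-16600) = -42682*(-1/25146) + 47583*(-1/16600) = 21341/12573 - 47583/16600 = -244000459/208711800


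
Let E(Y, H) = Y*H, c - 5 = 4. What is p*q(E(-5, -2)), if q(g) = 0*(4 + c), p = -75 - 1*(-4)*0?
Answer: 0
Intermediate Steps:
c = 9 (c = 5 + 4 = 9)
E(Y, H) = H*Y
p = -75 (p = -75 + 4*0 = -75 + 0 = -75)
q(g) = 0 (q(g) = 0*(4 + 9) = 0*13 = 0)
p*q(E(-5, -2)) = -75*0 = 0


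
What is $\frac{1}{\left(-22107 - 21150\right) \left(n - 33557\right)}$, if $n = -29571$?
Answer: $\frac{1}{2730727896} \approx 3.662 \cdot 10^{-10}$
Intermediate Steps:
$\frac{1}{\left(-22107 - 21150\right) \left(n - 33557\right)} = \frac{1}{\left(-22107 - 21150\right) \left(-29571 - 33557\right)} = \frac{1}{\left(-43257\right) \left(-63128\right)} = \frac{1}{2730727896}$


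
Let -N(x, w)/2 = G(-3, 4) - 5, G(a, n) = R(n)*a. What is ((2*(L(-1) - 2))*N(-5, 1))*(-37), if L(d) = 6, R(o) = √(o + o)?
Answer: -2960 - 3552*√2 ≈ -7983.3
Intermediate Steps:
R(o) = √2*√o (R(o) = √(2*o) = √2*√o)
G(a, n) = a*√2*√n (G(a, n) = (√2*√n)*a = a*√2*√n)
N(x, w) = 10 + 12*√2 (N(x, w) = -2*(-3*√2*√4 - 5) = -2*(-3*√2*2 - 5) = -2*(-6*√2 - 5) = -2*(-5 - 6*√2) = 10 + 12*√2)
((2*(L(-1) - 2))*N(-5, 1))*(-37) = ((2*(6 - 2))*(10 + 12*√2))*(-37) = ((2*4)*(10 + 12*√2))*(-37) = (8*(10 + 12*√2))*(-37) = (80 + 96*√2)*(-37) = -2960 - 3552*√2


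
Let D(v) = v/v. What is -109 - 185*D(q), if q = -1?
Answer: -294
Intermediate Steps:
D(v) = 1
-109 - 185*D(q) = -109 - 185*1 = -109 - 185 = -294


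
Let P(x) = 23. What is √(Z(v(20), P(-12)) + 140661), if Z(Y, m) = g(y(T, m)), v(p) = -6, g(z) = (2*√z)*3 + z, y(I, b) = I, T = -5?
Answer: √(140656 + 6*I*√5) ≈ 375.04 + 0.018*I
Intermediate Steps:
g(z) = z + 6*√z (g(z) = 6*√z + z = z + 6*√z)
Z(Y, m) = -5 + 6*I*√5 (Z(Y, m) = -5 + 6*√(-5) = -5 + 6*(I*√5) = -5 + 6*I*√5)
√(Z(v(20), P(-12)) + 140661) = √((-5 + 6*I*√5) + 140661) = √(140656 + 6*I*√5)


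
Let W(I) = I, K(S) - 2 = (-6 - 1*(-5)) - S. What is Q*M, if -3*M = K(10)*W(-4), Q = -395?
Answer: 4740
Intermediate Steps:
K(S) = 1 - S (K(S) = 2 + ((-6 - 1*(-5)) - S) = 2 + ((-6 + 5) - S) = 2 + (-1 - S) = 1 - S)
M = -12 (M = -(1 - 1*10)*(-4)/3 = -(1 - 10)*(-4)/3 = -(-3)*(-4) = -⅓*36 = -12)
Q*M = -395*(-12) = 4740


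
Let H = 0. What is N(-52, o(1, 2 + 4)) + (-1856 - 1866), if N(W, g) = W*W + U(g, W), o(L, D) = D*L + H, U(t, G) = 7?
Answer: -1011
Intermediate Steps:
o(L, D) = D*L (o(L, D) = D*L + 0 = D*L)
N(W, g) = 7 + W**2 (N(W, g) = W*W + 7 = W**2 + 7 = 7 + W**2)
N(-52, o(1, 2 + 4)) + (-1856 - 1866) = (7 + (-52)**2) + (-1856 - 1866) = (7 + 2704) - 3722 = 2711 - 3722 = -1011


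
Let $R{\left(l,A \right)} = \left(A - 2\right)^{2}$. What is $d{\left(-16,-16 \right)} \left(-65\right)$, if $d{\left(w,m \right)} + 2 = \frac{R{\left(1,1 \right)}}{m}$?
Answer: $\frac{2145}{16} \approx 134.06$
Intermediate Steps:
$R{\left(l,A \right)} = \left(-2 + A\right)^{2}$
$d{\left(w,m \right)} = -2 + \frac{1}{m}$ ($d{\left(w,m \right)} = -2 + \frac{\left(-2 + 1\right)^{2}}{m} = -2 + \frac{\left(-1\right)^{2}}{m} = -2 + 1 \frac{1}{m} = -2 + \frac{1}{m}$)
$d{\left(-16,-16 \right)} \left(-65\right) = \left(-2 + \frac{1}{-16}\right) \left(-65\right) = \left(-2 - \frac{1}{16}\right) \left(-65\right) = \left(- \frac{33}{16}\right) \left(-65\right) = \frac{2145}{16}$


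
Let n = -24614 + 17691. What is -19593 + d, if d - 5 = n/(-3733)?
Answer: -73115081/3733 ≈ -19586.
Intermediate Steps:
n = -6923
d = 25588/3733 (d = 5 - 6923/(-3733) = 5 - 6923*(-1/3733) = 5 + 6923/3733 = 25588/3733 ≈ 6.8545)
-19593 + d = -19593 + 25588/3733 = -73115081/3733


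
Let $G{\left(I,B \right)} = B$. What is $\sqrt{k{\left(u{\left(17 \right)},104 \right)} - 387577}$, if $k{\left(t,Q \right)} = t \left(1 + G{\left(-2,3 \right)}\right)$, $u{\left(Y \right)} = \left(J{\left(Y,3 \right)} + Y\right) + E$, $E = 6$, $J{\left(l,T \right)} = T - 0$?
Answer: $i \sqrt{387473} \approx 622.47 i$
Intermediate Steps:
$J{\left(l,T \right)} = T$ ($J{\left(l,T \right)} = T + 0 = T$)
$u{\left(Y \right)} = 9 + Y$ ($u{\left(Y \right)} = \left(3 + Y\right) + 6 = 9 + Y$)
$k{\left(t,Q \right)} = 4 t$ ($k{\left(t,Q \right)} = t \left(1 + 3\right) = t 4 = 4 t$)
$\sqrt{k{\left(u{\left(17 \right)},104 \right)} - 387577} = \sqrt{4 \left(9 + 17\right) - 387577} = \sqrt{4 \cdot 26 - 387577} = \sqrt{104 - 387577} = \sqrt{-387473} = i \sqrt{387473}$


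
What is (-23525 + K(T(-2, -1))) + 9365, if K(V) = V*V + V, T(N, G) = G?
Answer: -14160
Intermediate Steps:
K(V) = V + V**2 (K(V) = V**2 + V = V + V**2)
(-23525 + K(T(-2, -1))) + 9365 = (-23525 - (1 - 1)) + 9365 = (-23525 - 1*0) + 9365 = (-23525 + 0) + 9365 = -23525 + 9365 = -14160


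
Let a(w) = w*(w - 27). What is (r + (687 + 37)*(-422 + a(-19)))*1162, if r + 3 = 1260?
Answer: 381722810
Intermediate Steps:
r = 1257 (r = -3 + 1260 = 1257)
a(w) = w*(-27 + w)
(r + (687 + 37)*(-422 + a(-19)))*1162 = (1257 + (687 + 37)*(-422 - 19*(-27 - 19)))*1162 = (1257 + 724*(-422 - 19*(-46)))*1162 = (1257 + 724*(-422 + 874))*1162 = (1257 + 724*452)*1162 = (1257 + 327248)*1162 = 328505*1162 = 381722810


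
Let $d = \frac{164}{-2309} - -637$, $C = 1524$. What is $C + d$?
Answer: $\frac{4989585}{2309} \approx 2160.9$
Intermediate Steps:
$d = \frac{1470669}{2309}$ ($d = 164 \left(- \frac{1}{2309}\right) + 637 = - \frac{164}{2309} + 637 = \frac{1470669}{2309} \approx 636.93$)
$C + d = 1524 + \frac{1470669}{2309} = \frac{4989585}{2309}$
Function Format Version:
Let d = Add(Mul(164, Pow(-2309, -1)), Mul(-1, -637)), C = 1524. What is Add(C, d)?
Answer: Rational(4989585, 2309) ≈ 2160.9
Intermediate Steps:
d = Rational(1470669, 2309) (d = Add(Mul(164, Rational(-1, 2309)), 637) = Add(Rational(-164, 2309), 637) = Rational(1470669, 2309) ≈ 636.93)
Add(C, d) = Add(1524, Rational(1470669, 2309)) = Rational(4989585, 2309)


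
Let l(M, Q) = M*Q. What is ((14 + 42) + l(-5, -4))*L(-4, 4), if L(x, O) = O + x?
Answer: 0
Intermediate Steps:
((14 + 42) + l(-5, -4))*L(-4, 4) = ((14 + 42) - 5*(-4))*(4 - 4) = (56 + 20)*0 = 76*0 = 0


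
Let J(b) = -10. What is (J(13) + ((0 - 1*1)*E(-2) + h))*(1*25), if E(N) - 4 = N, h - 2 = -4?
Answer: -350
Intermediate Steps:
h = -2 (h = 2 - 4 = -2)
E(N) = 4 + N
(J(13) + ((0 - 1*1)*E(-2) + h))*(1*25) = (-10 + ((0 - 1*1)*(4 - 2) - 2))*(1*25) = (-10 + ((0 - 1)*2 - 2))*25 = (-10 + (-1*2 - 2))*25 = (-10 + (-2 - 2))*25 = (-10 - 4)*25 = -14*25 = -350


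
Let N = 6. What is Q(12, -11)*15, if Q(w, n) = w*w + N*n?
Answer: 1170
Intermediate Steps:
Q(w, n) = w² + 6*n (Q(w, n) = w*w + 6*n = w² + 6*n)
Q(12, -11)*15 = (12² + 6*(-11))*15 = (144 - 66)*15 = 78*15 = 1170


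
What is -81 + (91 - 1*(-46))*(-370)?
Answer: -50771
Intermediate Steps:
-81 + (91 - 1*(-46))*(-370) = -81 + (91 + 46)*(-370) = -81 + 137*(-370) = -81 - 50690 = -50771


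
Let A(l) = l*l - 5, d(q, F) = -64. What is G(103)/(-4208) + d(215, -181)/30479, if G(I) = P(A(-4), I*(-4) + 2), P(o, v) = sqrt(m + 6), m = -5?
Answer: -299791/128255632 ≈ -0.0023374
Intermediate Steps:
A(l) = -5 + l**2 (A(l) = l**2 - 5 = -5 + l**2)
P(o, v) = 1 (P(o, v) = sqrt(-5 + 6) = sqrt(1) = 1)
G(I) = 1
G(103)/(-4208) + d(215, -181)/30479 = 1/(-4208) - 64/30479 = 1*(-1/4208) - 64*1/30479 = -1/4208 - 64/30479 = -299791/128255632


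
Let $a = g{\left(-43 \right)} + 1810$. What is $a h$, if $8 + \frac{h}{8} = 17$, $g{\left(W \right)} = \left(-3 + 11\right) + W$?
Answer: $127800$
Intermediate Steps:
$g{\left(W \right)} = 8 + W$
$h = 72$ ($h = -64 + 8 \cdot 17 = -64 + 136 = 72$)
$a = 1775$ ($a = \left(8 - 43\right) + 1810 = -35 + 1810 = 1775$)
$a h = 1775 \cdot 72 = 127800$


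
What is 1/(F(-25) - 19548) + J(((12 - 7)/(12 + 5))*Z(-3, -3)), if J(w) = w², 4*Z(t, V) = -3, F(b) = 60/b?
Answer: 2746385/56500656 ≈ 0.048608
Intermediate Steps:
Z(t, V) = -¾ (Z(t, V) = (¼)*(-3) = -¾)
1/(F(-25) - 19548) + J(((12 - 7)/(12 + 5))*Z(-3, -3)) = 1/(60/(-25) - 19548) + (((12 - 7)/(12 + 5))*(-¾))² = 1/(60*(-1/25) - 19548) + ((5/17)*(-¾))² = 1/(-12/5 - 19548) + ((5*(1/17))*(-¾))² = 1/(-97752/5) + ((5/17)*(-¾))² = -5/97752 + (-15/68)² = -5/97752 + 225/4624 = 2746385/56500656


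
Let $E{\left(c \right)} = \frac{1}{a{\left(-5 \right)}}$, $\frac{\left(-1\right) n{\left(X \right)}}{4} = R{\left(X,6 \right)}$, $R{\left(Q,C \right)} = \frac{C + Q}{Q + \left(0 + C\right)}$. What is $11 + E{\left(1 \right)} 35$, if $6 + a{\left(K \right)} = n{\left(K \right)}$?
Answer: $\frac{15}{2} \approx 7.5$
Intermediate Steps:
$R{\left(Q,C \right)} = 1$ ($R{\left(Q,C \right)} = \frac{C + Q}{Q + C} = \frac{C + Q}{C + Q} = 1$)
$n{\left(X \right)} = -4$ ($n{\left(X \right)} = \left(-4\right) 1 = -4$)
$a{\left(K \right)} = -10$ ($a{\left(K \right)} = -6 - 4 = -10$)
$E{\left(c \right)} = - \frac{1}{10}$ ($E{\left(c \right)} = \frac{1}{-10} = - \frac{1}{10}$)
$11 + E{\left(1 \right)} 35 = 11 - \frac{7}{2} = \frac{15}{2}$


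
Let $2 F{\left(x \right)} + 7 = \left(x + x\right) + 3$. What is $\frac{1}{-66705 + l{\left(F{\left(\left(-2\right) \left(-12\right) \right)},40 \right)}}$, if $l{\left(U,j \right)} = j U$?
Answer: $- \frac{1}{65825} \approx -1.5192 \cdot 10^{-5}$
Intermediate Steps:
$F{\left(x \right)} = -2 + x$ ($F{\left(x \right)} = - \frac{7}{2} + \frac{\left(x + x\right) + 3}{2} = - \frac{7}{2} + \frac{2 x + 3}{2} = - \frac{7}{2} + \frac{3 + 2 x}{2} = - \frac{7}{2} + \left(\frac{3}{2} + x\right) = -2 + x$)
$l{\left(U,j \right)} = U j$
$\frac{1}{-66705 + l{\left(F{\left(\left(-2\right) \left(-12\right) \right)},40 \right)}} = \frac{1}{-66705 + \left(-2 - -24\right) 40} = \frac{1}{-66705 + \left(-2 + 24\right) 40} = \frac{1}{-66705 + 22 \cdot 40} = \frac{1}{-66705 + 880} = \frac{1}{-65825} = - \frac{1}{65825}$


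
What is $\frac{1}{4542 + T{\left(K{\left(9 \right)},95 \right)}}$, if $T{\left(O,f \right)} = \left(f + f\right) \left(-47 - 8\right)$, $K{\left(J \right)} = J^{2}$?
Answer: $- \frac{1}{5908} \approx -0.00016926$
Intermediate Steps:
$T{\left(O,f \right)} = - 110 f$ ($T{\left(O,f \right)} = 2 f \left(-55\right) = - 110 f$)
$\frac{1}{4542 + T{\left(K{\left(9 \right)},95 \right)}} = \frac{1}{4542 - 10450} = \frac{1}{-5908} = - \frac{1}{5908}$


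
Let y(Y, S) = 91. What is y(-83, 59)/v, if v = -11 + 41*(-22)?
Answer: -91/913 ≈ -0.099671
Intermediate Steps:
v = -913 (v = -11 - 902 = -913)
y(-83, 59)/v = 91/(-913) = 91*(-1/913) = -91/913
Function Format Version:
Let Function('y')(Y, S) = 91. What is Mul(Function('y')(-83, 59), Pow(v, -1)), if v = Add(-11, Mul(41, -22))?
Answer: Rational(-91, 913) ≈ -0.099671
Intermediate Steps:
v = -913 (v = Add(-11, -902) = -913)
Mul(Function('y')(-83, 59), Pow(v, -1)) = Mul(91, Pow(-913, -1)) = Mul(91, Rational(-1, 913)) = Rational(-91, 913)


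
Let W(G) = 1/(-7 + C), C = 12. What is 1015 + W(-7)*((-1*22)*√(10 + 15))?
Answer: 993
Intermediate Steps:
W(G) = ⅕ (W(G) = 1/(-7 + 12) = 1/5 = ⅕)
1015 + W(-7)*((-1*22)*√(10 + 15)) = 1015 + ((-1*22)*√(10 + 15))/5 = 1015 + (-22*√25)/5 = 1015 + (-22*5)/5 = 1015 + (⅕)*(-110) = 1015 - 22 = 993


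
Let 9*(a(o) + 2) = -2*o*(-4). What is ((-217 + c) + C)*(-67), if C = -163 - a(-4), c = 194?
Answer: 108808/9 ≈ 12090.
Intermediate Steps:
a(o) = -2 + 8*o/9 (a(o) = -2 + (-2*o*(-4))/9 = -2 + (8*o)/9 = -2 + 8*o/9)
C = -1417/9 (C = -163 - (-2 + (8/9)*(-4)) = -163 - (-2 - 32/9) = -163 - 1*(-50/9) = -163 + 50/9 = -1417/9 ≈ -157.44)
((-217 + c) + C)*(-67) = ((-217 + 194) - 1417/9)*(-67) = (-23 - 1417/9)*(-67) = -1624/9*(-67) = 108808/9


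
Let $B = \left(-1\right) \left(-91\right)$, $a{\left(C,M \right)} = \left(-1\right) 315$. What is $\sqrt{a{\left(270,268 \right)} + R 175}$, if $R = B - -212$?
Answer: $\sqrt{52710} \approx 229.59$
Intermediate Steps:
$a{\left(C,M \right)} = -315$
$B = 91$
$R = 303$ ($R = 91 - -212 = 91 + 212 = 303$)
$\sqrt{a{\left(270,268 \right)} + R 175} = \sqrt{-315 + 303 \cdot 175} = \sqrt{-315 + 53025} = \sqrt{52710}$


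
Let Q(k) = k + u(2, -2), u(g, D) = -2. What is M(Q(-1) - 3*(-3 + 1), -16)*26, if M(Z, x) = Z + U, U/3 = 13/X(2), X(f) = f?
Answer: 585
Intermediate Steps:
Q(k) = -2 + k (Q(k) = k - 2 = -2 + k)
U = 39/2 (U = 3*(13/2) = 39/2 ≈ 19.500)
M(Z, x) = 39/2 + Z (M(Z, x) = Z + 39/2 = 39/2 + Z)
M(Q(-1) - 3*(-3 + 1), -16)*26 = (39/2 + ((-2 - 1) - 3*(-3 + 1)))*26 = (39/2 + (-3 - 3*(-2)))*26 = (39/2 + (-3 + 6))*26 = (39/2 + 3)*26 = (45/2)*26 = 585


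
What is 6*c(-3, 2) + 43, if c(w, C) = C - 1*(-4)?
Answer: 79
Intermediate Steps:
c(w, C) = 4 + C (c(w, C) = C + 4 = 4 + C)
6*c(-3, 2) + 43 = 6*(4 + 2) + 43 = 6*6 + 43 = 36 + 43 = 79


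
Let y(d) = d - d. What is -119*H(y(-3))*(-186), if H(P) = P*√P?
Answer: 0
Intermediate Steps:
y(d) = 0
H(P) = P^(3/2)
-119*H(y(-3))*(-186) = -119*0^(3/2)*(-186) = -119*0*(-186) = 0*(-186) = 0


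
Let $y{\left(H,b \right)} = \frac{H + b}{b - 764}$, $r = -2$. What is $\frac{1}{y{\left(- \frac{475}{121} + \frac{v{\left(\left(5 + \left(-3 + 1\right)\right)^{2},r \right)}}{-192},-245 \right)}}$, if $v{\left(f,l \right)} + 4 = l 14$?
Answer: $\frac{732534}{180599} \approx 4.0561$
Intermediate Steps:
$v{\left(f,l \right)} = -4 + 14 l$ ($v{\left(f,l \right)} = -4 + l 14 = -4 + 14 l$)
$y{\left(H,b \right)} = \frac{H + b}{-764 + b}$
$\frac{1}{y{\left(- \frac{475}{121} + \frac{v{\left(\left(5 + \left(-3 + 1\right)\right)^{2},r \right)}}{-192},-245 \right)}} = \frac{1}{\frac{1}{-764 - 245} \left(\left(- \frac{475}{121} + \frac{-4 + 14 \left(-2\right)}{-192}\right) - 245\right)} = \frac{1}{\frac{1}{-1009} \left(\left(\left(-475\right) \frac{1}{121} + \left(-4 - 28\right) \left(- \frac{1}{192}\right)\right) - 245\right)} = \frac{1}{\left(- \frac{1}{1009}\right) \left(\left(- \frac{475}{121} - - \frac{1}{6}\right) - 245\right)} = \frac{1}{\left(- \frac{1}{1009}\right) \left(\left(- \frac{475}{121} + \frac{1}{6}\right) - 245\right)} = \frac{1}{\left(- \frac{1}{1009}\right) \left(- \frac{2729}{726} - 245\right)} = \frac{1}{\left(- \frac{1}{1009}\right) \left(- \frac{180599}{726}\right)} = \frac{1}{\frac{180599}{732534}} = \frac{732534}{180599}$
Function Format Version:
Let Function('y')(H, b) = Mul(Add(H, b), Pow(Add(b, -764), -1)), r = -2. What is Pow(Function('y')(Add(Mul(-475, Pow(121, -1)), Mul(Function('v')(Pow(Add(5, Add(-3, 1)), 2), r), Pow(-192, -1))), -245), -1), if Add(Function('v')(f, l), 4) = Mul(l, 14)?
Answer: Rational(732534, 180599) ≈ 4.0561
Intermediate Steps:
Function('v')(f, l) = Add(-4, Mul(14, l)) (Function('v')(f, l) = Add(-4, Mul(l, 14)) = Add(-4, Mul(14, l)))
Function('y')(H, b) = Mul(Pow(Add(-764, b), -1), Add(H, b)) (Function('y')(H, b) = Mul(Add(H, b), Pow(Add(-764, b), -1)) = Mul(Pow(Add(-764, b), -1), Add(H, b)))
Pow(Function('y')(Add(Mul(-475, Pow(121, -1)), Mul(Function('v')(Pow(Add(5, Add(-3, 1)), 2), r), Pow(-192, -1))), -245), -1) = Pow(Mul(Pow(Add(-764, -245), -1), Add(Add(Mul(-475, Pow(121, -1)), Mul(Add(-4, Mul(14, -2)), Pow(-192, -1))), -245)), -1) = Pow(Mul(Pow(-1009, -1), Add(Add(Mul(-475, Rational(1, 121)), Mul(Add(-4, -28), Rational(-1, 192))), -245)), -1) = Pow(Mul(Rational(-1, 1009), Add(Add(Rational(-475, 121), Mul(-32, Rational(-1, 192))), -245)), -1) = Pow(Mul(Rational(-1, 1009), Add(Add(Rational(-475, 121), Rational(1, 6)), -245)), -1) = Pow(Mul(Rational(-1, 1009), Add(Rational(-2729, 726), -245)), -1) = Pow(Mul(Rational(-1, 1009), Rational(-180599, 726)), -1) = Pow(Rational(180599, 732534), -1) = Rational(732534, 180599)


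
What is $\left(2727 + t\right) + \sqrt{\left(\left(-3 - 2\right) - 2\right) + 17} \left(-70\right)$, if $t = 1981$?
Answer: $4708 - 70 \sqrt{10} \approx 4486.6$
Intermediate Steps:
$\left(2727 + t\right) + \sqrt{\left(\left(-3 - 2\right) - 2\right) + 17} \left(-70\right) = \left(2727 + 1981\right) + \sqrt{\left(\left(-3 - 2\right) - 2\right) + 17} \left(-70\right) = 4708 + \sqrt{\left(-5 - 2\right) + 17} \left(-70\right) = 4708 + \sqrt{-7 + 17} \left(-70\right) = 4708 + \sqrt{10} \left(-70\right) = 4708 - 70 \sqrt{10}$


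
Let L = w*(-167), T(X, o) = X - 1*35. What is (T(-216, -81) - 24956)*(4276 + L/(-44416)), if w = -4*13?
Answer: -1196791381331/11104 ≈ -1.0778e+8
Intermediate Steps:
w = -52
T(X, o) = -35 + X (T(X, o) = X - 35 = -35 + X)
L = 8684 (L = -52*(-167) = 8684)
(T(-216, -81) - 24956)*(4276 + L/(-44416)) = ((-35 - 216) - 24956)*(4276 + 8684/(-44416)) = (-251 - 24956)*(4276 + 8684*(-1/44416)) = -25207*(4276 - 2171/11104) = -25207*47478533/11104 = -1196791381331/11104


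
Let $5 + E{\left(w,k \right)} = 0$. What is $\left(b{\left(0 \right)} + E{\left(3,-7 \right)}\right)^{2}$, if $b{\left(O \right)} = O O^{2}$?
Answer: $25$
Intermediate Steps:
$E{\left(w,k \right)} = -5$ ($E{\left(w,k \right)} = -5 + 0 = -5$)
$b{\left(O \right)} = O^{3}$
$\left(b{\left(0 \right)} + E{\left(3,-7 \right)}\right)^{2} = \left(0^{3} - 5\right)^{2} = \left(0 - 5\right)^{2} = \left(-5\right)^{2} = 25$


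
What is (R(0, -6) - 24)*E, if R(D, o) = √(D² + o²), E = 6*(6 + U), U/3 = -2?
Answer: 0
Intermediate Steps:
U = -6 (U = 3*(-2) = -6)
E = 0 (E = 6*(6 - 6) = 6*0 = 0)
(R(0, -6) - 24)*E = (√(0² + (-6)²) - 24)*0 = (√(0 + 36) - 24)*0 = (√36 - 24)*0 = (6 - 24)*0 = -18*0 = 0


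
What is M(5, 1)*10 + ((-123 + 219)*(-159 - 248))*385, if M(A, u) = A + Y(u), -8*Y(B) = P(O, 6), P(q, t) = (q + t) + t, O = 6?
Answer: -30085385/2 ≈ -1.5043e+7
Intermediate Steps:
P(q, t) = q + 2*t
Y(B) = -9/4 (Y(B) = -(6 + 2*6)/8 = -(6 + 12)/8 = -1/8*18 = -9/4)
M(A, u) = -9/4 + A (M(A, u) = A - 9/4 = -9/4 + A)
M(5, 1)*10 + ((-123 + 219)*(-159 - 248))*385 = (-9/4 + 5)*10 + ((-123 + 219)*(-159 - 248))*385 = (11/4)*10 + (96*(-407))*385 = 55/2 - 39072*385 = 55/2 - 15042720 = -30085385/2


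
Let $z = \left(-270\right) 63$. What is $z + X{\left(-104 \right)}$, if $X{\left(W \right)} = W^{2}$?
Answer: $-6194$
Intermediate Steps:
$z = -17010$
$z + X{\left(-104 \right)} = -17010 + \left(-104\right)^{2} = -17010 + 10816 = -6194$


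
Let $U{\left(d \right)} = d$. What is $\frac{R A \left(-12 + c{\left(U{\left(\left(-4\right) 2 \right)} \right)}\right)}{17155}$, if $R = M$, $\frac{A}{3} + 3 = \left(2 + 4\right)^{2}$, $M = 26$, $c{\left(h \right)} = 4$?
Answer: $- \frac{20592}{17155} \approx -1.2003$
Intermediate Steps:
$A = 99$ ($A = -9 + 3 \left(2 + 4\right)^{2} = -9 + 3 \cdot 6^{2} = -9 + 3 \cdot 36 = -9 + 108 = 99$)
$R = 26$
$\frac{R A \left(-12 + c{\left(U{\left(\left(-4\right) 2 \right)} \right)}\right)}{17155} = \frac{26 \cdot 99 \left(-12 + 4\right)}{17155} = 2574 \left(-8\right) \frac{1}{17155} = \left(-20592\right) \frac{1}{17155} = - \frac{20592}{17155}$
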